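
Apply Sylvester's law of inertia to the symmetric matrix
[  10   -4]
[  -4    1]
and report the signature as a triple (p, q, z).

Answer: (1, 1, 0)

Derivation:
step 0: pivot 10 → sign +
step 1: pivot -3/5 → sign −
signature = (1, 1, 0)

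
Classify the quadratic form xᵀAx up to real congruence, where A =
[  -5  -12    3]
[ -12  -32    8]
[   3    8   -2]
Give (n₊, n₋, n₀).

Answer: (0, 2, 1)

Derivation:
step 0: pivot -5 → sign −
step 1: pivot -16/5 → sign −
step 2: row/col 2 already zero → sign 0
signature = (0, 2, 1)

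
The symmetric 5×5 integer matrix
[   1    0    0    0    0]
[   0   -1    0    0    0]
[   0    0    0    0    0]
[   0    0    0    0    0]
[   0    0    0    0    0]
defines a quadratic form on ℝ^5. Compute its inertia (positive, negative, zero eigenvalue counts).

step 0: pivot 1 → sign +
step 1: pivot -1 → sign −
step 2: row/col 2 already zero → sign 0
step 3: row/col 3 already zero → sign 0
step 4: row/col 4 already zero → sign 0
signature = (1, 1, 3)

Answer: (1, 1, 3)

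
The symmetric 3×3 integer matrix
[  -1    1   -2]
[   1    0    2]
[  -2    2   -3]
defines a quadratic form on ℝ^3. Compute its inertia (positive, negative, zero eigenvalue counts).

step 0: pivot -1 → sign −
step 1: pivot 1 → sign +
step 2: pivot 1 → sign +
signature = (2, 1, 0)

Answer: (2, 1, 0)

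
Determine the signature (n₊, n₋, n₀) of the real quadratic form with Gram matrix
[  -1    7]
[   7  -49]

Answer: (0, 1, 1)

Derivation:
step 0: pivot -1 → sign −
step 1: row/col 1 already zero → sign 0
signature = (0, 1, 1)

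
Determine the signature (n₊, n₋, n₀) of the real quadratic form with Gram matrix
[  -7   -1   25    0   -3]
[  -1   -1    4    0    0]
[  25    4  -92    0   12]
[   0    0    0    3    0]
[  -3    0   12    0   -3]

Answer: (1, 4, 0)

Derivation:
step 0: pivot -7 → sign −
step 1: pivot -6/7 → sign −
step 2: pivot -5/2 → sign −
step 3: pivot 3 → sign +
step 4: pivot -3/5 → sign −
signature = (1, 4, 0)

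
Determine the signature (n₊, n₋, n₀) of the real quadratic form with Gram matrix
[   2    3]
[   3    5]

step 0: pivot 2 → sign +
step 1: pivot 1/2 → sign +
signature = (2, 0, 0)

Answer: (2, 0, 0)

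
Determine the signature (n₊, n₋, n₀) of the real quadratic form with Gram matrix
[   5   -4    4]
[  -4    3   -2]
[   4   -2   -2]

step 0: pivot 5 → sign +
step 1: pivot -1/5 → sign −
step 2: pivot 2 → sign +
signature = (2, 1, 0)

Answer: (2, 1, 0)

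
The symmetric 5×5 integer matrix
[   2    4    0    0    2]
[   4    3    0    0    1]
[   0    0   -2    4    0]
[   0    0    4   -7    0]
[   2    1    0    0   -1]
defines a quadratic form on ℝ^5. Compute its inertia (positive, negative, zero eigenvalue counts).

step 0: pivot 2 → sign +
step 1: pivot -5 → sign −
step 2: pivot -2 → sign −
step 3: pivot 1 → sign +
step 4: pivot -6/5 → sign −
signature = (2, 3, 0)

Answer: (2, 3, 0)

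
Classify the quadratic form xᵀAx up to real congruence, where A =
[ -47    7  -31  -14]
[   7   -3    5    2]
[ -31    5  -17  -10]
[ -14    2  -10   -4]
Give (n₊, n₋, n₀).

step 0: pivot -47 → sign −
step 1: pivot -92/47 → sign −
step 2: pivot 81/23 → sign +
step 3: row/col 3 already zero → sign 0
signature = (1, 2, 1)

Answer: (1, 2, 1)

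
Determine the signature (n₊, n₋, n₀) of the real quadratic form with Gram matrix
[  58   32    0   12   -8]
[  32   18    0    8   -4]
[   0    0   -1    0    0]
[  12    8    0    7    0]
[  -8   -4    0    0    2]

Answer: (3, 2, 0)

Derivation:
step 0: pivot 58 → sign +
step 1: pivot 10/29 → sign +
step 2: pivot -1 → sign −
step 3: pivot -1 → sign −
step 4: pivot 2/5 → sign +
signature = (3, 2, 0)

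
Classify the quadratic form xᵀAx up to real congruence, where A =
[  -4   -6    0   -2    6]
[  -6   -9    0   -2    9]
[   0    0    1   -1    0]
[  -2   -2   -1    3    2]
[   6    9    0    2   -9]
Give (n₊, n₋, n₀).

Answer: (2, 2, 1)

Derivation:
step 0: pivot -4 → sign −
step 1: pivot 1 → sign +
step 2: pivot 3 → sign +
step 3: pivot -1/3 → sign −
step 4: row/col 4 already zero → sign 0
signature = (2, 2, 1)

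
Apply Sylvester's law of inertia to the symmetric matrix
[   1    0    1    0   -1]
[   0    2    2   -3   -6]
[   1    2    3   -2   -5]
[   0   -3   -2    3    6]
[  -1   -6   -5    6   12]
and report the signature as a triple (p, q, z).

Answer: (3, 2, 0)

Derivation:
step 0: pivot 1 → sign +
step 1: pivot 2 → sign +
step 2: pivot -3/2 → sign −
step 3: pivot 2/3 → sign +
step 4: pivot -1 → sign −
signature = (3, 2, 0)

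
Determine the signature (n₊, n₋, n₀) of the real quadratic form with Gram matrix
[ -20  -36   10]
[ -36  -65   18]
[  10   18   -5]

Answer: (0, 2, 1)

Derivation:
step 0: pivot -20 → sign −
step 1: pivot -1/5 → sign −
step 2: row/col 2 already zero → sign 0
signature = (0, 2, 1)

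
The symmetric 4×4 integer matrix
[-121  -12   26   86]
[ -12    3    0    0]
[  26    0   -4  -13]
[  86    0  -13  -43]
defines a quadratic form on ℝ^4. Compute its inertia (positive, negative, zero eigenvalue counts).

Answer: (2, 2, 0)

Derivation:
step 0: pivot -121 → sign −
step 1: pivot 507/121 → sign +
step 2: pivot 129/169 → sign +
step 3: pivot -3/43 → sign −
signature = (2, 2, 0)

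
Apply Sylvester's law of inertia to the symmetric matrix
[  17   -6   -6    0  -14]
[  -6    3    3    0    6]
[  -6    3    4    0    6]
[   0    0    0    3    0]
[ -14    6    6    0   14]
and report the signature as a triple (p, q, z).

step 0: pivot 17 → sign +
step 1: pivot 15/17 → sign +
step 2: pivot 1 → sign +
step 3: pivot 3 → sign +
step 4: pivot 6/5 → sign +
signature = (5, 0, 0)

Answer: (5, 0, 0)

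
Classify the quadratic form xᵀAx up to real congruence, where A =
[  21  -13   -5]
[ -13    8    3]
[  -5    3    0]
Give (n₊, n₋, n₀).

step 0: pivot 21 → sign +
step 1: pivot -1/21 → sign −
step 2: pivot -1 → sign −
signature = (1, 2, 0)

Answer: (1, 2, 0)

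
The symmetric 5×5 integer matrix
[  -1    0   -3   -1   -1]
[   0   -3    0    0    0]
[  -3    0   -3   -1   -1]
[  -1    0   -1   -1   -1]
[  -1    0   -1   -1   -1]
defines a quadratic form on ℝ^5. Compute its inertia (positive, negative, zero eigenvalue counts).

step 0: pivot -1 → sign −
step 1: pivot -3 → sign −
step 2: pivot 6 → sign +
step 3: pivot -2/3 → sign −
step 4: row/col 4 already zero → sign 0
signature = (1, 3, 1)

Answer: (1, 3, 1)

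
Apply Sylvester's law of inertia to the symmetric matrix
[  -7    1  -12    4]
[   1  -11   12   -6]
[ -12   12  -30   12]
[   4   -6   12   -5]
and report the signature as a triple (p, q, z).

step 0: pivot -7 → sign −
step 1: pivot -76/7 → sign −
step 2: pivot 6/19 → sign +
step 3: row/col 3 already zero → sign 0
signature = (1, 2, 1)

Answer: (1, 2, 1)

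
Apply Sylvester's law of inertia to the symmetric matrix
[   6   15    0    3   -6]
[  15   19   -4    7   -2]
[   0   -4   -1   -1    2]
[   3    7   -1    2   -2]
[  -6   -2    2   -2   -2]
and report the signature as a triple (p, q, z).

Answer: (3, 2, 0)

Derivation:
step 0: pivot 6 → sign +
step 1: pivot -37/2 → sign −
step 2: pivot -5/37 → sign −
step 3: pivot 32/5 → sign +
step 4: pivot 3/8 → sign +
signature = (3, 2, 0)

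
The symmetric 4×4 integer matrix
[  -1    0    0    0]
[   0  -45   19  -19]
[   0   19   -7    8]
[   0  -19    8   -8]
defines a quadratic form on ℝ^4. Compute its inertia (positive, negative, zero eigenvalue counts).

step 0: pivot -1 → sign −
step 1: pivot -45 → sign −
step 2: pivot 46/45 → sign +
step 3: pivot 1/46 → sign +
signature = (2, 2, 0)

Answer: (2, 2, 0)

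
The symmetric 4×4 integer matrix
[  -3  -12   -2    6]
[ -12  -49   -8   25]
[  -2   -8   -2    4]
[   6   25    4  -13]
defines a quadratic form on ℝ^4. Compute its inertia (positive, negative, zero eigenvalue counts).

step 0: pivot -3 → sign −
step 1: pivot -1 → sign −
step 2: pivot -2/3 → sign −
step 3: row/col 3 already zero → sign 0
signature = (0, 3, 1)

Answer: (0, 3, 1)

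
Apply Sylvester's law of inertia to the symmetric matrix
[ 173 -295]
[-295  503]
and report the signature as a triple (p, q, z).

step 0: pivot 173 → sign +
step 1: pivot -6/173 → sign −
signature = (1, 1, 0)

Answer: (1, 1, 0)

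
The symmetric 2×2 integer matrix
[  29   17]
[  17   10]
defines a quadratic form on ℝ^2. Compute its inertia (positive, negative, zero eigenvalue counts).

Answer: (2, 0, 0)

Derivation:
step 0: pivot 29 → sign +
step 1: pivot 1/29 → sign +
signature = (2, 0, 0)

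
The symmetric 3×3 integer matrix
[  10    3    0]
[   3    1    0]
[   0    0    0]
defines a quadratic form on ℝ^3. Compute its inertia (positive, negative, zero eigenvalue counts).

Answer: (2, 0, 1)

Derivation:
step 0: pivot 10 → sign +
step 1: pivot 1/10 → sign +
step 2: row/col 2 already zero → sign 0
signature = (2, 0, 1)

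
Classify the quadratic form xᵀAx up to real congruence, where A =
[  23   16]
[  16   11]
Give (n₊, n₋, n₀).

Answer: (1, 1, 0)

Derivation:
step 0: pivot 23 → sign +
step 1: pivot -3/23 → sign −
signature = (1, 1, 0)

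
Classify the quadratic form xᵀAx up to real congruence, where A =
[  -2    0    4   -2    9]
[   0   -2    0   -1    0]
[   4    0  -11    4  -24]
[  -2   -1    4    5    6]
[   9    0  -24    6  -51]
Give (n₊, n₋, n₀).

step 0: pivot -2 → sign −
step 1: pivot -2 → sign −
step 2: pivot -3 → sign −
step 3: pivot 15/2 → sign +
step 4: pivot 3/10 → sign +
signature = (2, 3, 0)

Answer: (2, 3, 0)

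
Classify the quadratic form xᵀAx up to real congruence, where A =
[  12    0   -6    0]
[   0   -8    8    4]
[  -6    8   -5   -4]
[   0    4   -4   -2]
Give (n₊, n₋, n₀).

Answer: (1, 1, 2)

Derivation:
step 0: pivot 12 → sign +
step 1: pivot -8 → sign −
step 2: row/col 2 already zero → sign 0
step 3: row/col 3 already zero → sign 0
signature = (1, 1, 2)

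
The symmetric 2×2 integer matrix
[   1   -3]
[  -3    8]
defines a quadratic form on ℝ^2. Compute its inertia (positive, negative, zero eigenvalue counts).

step 0: pivot 1 → sign +
step 1: pivot -1 → sign −
signature = (1, 1, 0)

Answer: (1, 1, 0)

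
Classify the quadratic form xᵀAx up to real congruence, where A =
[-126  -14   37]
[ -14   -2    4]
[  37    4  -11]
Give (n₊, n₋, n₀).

step 0: pivot -126 → sign −
step 1: pivot -4/9 → sign −
step 2: pivot -3/28 → sign −
signature = (0, 3, 0)

Answer: (0, 3, 0)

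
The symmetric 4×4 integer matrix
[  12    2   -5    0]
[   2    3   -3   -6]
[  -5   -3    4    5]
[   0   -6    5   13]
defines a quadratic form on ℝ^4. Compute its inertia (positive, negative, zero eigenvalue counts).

Answer: (3, 1, 0)

Derivation:
step 0: pivot 12 → sign +
step 1: pivot 8/3 → sign +
step 2: pivot 5/32 → sign +
step 3: pivot -3/5 → sign −
signature = (3, 1, 0)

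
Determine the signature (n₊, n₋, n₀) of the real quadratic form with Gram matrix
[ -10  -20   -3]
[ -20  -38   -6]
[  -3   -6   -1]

Answer: (1, 2, 0)

Derivation:
step 0: pivot -10 → sign −
step 1: pivot 2 → sign +
step 2: pivot -1/10 → sign −
signature = (1, 2, 0)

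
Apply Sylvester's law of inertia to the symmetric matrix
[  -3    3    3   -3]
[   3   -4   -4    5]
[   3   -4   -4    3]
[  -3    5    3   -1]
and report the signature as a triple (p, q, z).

Answer: (1, 3, 0)

Derivation:
step 0: pivot -3 → sign −
step 1: pivot -1 → sign −
step 2: pivot 6 → sign +
step 3: pivot -2/3 → sign −
signature = (1, 3, 0)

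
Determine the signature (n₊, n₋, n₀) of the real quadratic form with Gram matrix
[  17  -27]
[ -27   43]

step 0: pivot 17 → sign +
step 1: pivot 2/17 → sign +
signature = (2, 0, 0)

Answer: (2, 0, 0)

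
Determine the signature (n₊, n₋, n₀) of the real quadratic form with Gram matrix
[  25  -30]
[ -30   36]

step 0: pivot 25 → sign +
step 1: row/col 1 already zero → sign 0
signature = (1, 0, 1)

Answer: (1, 0, 1)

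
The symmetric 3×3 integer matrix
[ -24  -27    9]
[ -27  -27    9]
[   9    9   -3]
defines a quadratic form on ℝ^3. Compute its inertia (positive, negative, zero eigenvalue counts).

step 0: pivot -24 → sign −
step 1: pivot 27/8 → sign +
step 2: row/col 2 already zero → sign 0
signature = (1, 1, 1)

Answer: (1, 1, 1)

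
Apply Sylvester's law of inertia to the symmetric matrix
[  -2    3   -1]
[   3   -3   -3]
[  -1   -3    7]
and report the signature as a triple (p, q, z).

Answer: (1, 2, 0)

Derivation:
step 0: pivot -2 → sign −
step 1: pivot 3/2 → sign +
step 2: pivot -6 → sign −
signature = (1, 2, 0)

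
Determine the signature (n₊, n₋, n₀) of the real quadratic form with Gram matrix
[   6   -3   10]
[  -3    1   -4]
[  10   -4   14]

Answer: (1, 2, 0)

Derivation:
step 0: pivot 6 → sign +
step 1: pivot -1/2 → sign −
step 2: pivot -2/3 → sign −
signature = (1, 2, 0)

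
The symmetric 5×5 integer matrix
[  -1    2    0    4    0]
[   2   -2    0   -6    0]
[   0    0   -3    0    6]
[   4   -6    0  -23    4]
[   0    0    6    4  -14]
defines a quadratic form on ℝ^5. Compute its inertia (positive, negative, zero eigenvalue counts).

Answer: (1, 4, 0)

Derivation:
step 0: pivot -1 → sign −
step 1: pivot 2 → sign +
step 2: pivot -3 → sign −
step 3: pivot -9 → sign −
step 4: pivot -2/9 → sign −
signature = (1, 4, 0)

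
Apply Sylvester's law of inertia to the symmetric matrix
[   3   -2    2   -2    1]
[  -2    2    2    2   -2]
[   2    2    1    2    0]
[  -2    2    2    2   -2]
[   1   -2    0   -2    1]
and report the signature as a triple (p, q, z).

Answer: (3, 1, 1)

Derivation:
step 0: pivot 3 → sign +
step 1: pivot 2/3 → sign +
step 2: pivot -17 → sign −
step 3: pivot 2/17 → sign +
step 4: row/col 4 already zero → sign 0
signature = (3, 1, 1)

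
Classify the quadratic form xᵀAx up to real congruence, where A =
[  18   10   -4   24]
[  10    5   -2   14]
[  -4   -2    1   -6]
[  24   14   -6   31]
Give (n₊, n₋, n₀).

step 0: pivot 18 → sign +
step 1: pivot -5/9 → sign −
step 2: pivot 1/5 → sign +
step 3: pivot -1 → sign −
signature = (2, 2, 0)

Answer: (2, 2, 0)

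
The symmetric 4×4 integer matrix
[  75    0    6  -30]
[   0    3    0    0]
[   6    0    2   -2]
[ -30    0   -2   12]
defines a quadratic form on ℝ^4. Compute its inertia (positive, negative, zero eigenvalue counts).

Answer: (3, 1, 0)

Derivation:
step 0: pivot 75 → sign +
step 1: pivot 3 → sign +
step 2: pivot 38/25 → sign +
step 3: pivot -2/19 → sign −
signature = (3, 1, 0)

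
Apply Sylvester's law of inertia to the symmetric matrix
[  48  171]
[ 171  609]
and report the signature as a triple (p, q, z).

Answer: (1, 1, 0)

Derivation:
step 0: pivot 48 → sign +
step 1: pivot -3/16 → sign −
signature = (1, 1, 0)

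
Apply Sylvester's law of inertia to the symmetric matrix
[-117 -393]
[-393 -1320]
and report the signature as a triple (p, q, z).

step 0: pivot -117 → sign −
step 1: pivot 1/13 → sign +
signature = (1, 1, 0)

Answer: (1, 1, 0)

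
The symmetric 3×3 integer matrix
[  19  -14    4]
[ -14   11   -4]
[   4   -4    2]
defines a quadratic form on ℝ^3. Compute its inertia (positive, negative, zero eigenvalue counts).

Answer: (2, 1, 0)

Derivation:
step 0: pivot 19 → sign +
step 1: pivot 13/19 → sign +
step 2: pivot -6/13 → sign −
signature = (2, 1, 0)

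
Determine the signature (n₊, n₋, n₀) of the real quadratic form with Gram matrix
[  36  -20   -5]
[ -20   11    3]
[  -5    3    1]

Answer: (2, 1, 0)

Derivation:
step 0: pivot 36 → sign +
step 1: pivot -1/9 → sign −
step 2: pivot 3/4 → sign +
signature = (2, 1, 0)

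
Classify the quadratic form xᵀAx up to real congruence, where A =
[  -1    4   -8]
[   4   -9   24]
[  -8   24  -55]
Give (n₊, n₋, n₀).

Answer: (1, 2, 0)

Derivation:
step 0: pivot -1 → sign −
step 1: pivot 7 → sign +
step 2: pivot -1/7 → sign −
signature = (1, 2, 0)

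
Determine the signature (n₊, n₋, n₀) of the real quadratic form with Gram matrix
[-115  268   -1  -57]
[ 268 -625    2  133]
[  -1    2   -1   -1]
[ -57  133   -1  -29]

Answer: (0, 4, 0)

Derivation:
step 0: pivot -115 → sign −
step 1: pivot -51/115 → sign −
step 2: pivot -38/51 → sign −
step 3: pivot -3/19 → sign −
signature = (0, 4, 0)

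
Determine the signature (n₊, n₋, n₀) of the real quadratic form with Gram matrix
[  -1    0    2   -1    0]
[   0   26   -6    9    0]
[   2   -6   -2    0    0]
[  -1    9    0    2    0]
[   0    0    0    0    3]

step 0: pivot -1 → sign −
step 1: pivot 26 → sign +
step 2: pivot 8/13 → sign +
step 3: pivot -1/8 → sign −
step 4: pivot 3 → sign +
signature = (3, 2, 0)

Answer: (3, 2, 0)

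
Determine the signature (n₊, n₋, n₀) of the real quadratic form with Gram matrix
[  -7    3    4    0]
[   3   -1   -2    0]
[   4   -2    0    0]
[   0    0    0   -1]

Answer: (2, 2, 0)

Derivation:
step 0: pivot -7 → sign −
step 1: pivot 2/7 → sign +
step 2: pivot 2 → sign +
step 3: pivot -1 → sign −
signature = (2, 2, 0)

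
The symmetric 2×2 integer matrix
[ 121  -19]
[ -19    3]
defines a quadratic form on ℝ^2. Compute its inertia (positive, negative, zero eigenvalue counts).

Answer: (2, 0, 0)

Derivation:
step 0: pivot 121 → sign +
step 1: pivot 2/121 → sign +
signature = (2, 0, 0)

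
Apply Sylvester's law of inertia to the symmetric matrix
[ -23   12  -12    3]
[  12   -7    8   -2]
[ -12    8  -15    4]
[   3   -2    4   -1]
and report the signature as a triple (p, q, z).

Answer: (1, 3, 0)

Derivation:
step 0: pivot -23 → sign −
step 1: pivot -17/23 → sign −
step 2: pivot -79/17 → sign −
step 3: pivot 6/79 → sign +
signature = (1, 3, 0)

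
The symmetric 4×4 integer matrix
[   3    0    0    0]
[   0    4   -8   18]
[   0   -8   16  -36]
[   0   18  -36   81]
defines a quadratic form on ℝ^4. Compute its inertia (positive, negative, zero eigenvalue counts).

Answer: (2, 0, 2)

Derivation:
step 0: pivot 3 → sign +
step 1: pivot 4 → sign +
step 2: row/col 2 already zero → sign 0
step 3: row/col 3 already zero → sign 0
signature = (2, 0, 2)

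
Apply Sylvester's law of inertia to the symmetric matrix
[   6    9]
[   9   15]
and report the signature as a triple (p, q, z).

Answer: (2, 0, 0)

Derivation:
step 0: pivot 6 → sign +
step 1: pivot 3/2 → sign +
signature = (2, 0, 0)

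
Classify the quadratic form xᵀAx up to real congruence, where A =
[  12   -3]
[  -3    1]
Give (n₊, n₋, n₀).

step 0: pivot 12 → sign +
step 1: pivot 1/4 → sign +
signature = (2, 0, 0)

Answer: (2, 0, 0)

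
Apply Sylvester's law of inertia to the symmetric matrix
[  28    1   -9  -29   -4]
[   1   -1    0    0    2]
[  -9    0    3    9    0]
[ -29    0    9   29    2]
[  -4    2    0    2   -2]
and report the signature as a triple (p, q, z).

step 0: pivot 28 → sign +
step 1: pivot -29/28 → sign −
step 2: pivot 6/29 → sign +
step 3: row/col 3 already zero → sign 0
step 4: row/col 4 already zero → sign 0
signature = (2, 1, 2)

Answer: (2, 1, 2)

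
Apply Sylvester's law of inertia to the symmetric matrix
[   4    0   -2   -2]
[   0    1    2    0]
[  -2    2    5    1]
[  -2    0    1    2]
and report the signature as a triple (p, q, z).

Answer: (3, 0, 1)

Derivation:
step 0: pivot 4 → sign +
step 1: pivot 1 → sign +
step 2: pivot 1 → sign +
step 3: row/col 3 already zero → sign 0
signature = (3, 0, 1)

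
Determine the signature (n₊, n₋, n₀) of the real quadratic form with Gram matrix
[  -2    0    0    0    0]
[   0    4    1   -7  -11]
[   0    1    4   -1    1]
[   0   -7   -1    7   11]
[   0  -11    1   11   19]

Answer: (2, 2, 1)

Derivation:
step 0: pivot -2 → sign −
step 1: pivot 4 → sign +
step 2: pivot 15/4 → sign +
step 3: pivot -27/5 → sign −
step 4: row/col 4 already zero → sign 0
signature = (2, 2, 1)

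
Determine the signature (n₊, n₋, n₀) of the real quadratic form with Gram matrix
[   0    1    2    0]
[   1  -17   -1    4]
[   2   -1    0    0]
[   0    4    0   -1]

Answer: (1, 2, 1)

Derivation:
step 0: pivot -17 → sign −
step 1: pivot 1/17 → sign +
step 2: pivot -64 → sign −
step 3: row/col 3 already zero → sign 0
signature = (1, 2, 1)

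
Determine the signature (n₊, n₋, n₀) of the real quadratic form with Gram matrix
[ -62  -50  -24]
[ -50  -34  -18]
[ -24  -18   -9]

step 0: pivot -62 → sign −
step 1: pivot 196/31 → sign +
step 2: row/col 2 already zero → sign 0
signature = (1, 1, 1)

Answer: (1, 1, 1)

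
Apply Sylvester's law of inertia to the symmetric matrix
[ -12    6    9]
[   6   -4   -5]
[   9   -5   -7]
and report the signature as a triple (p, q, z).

Answer: (0, 2, 1)

Derivation:
step 0: pivot -12 → sign −
step 1: pivot -1 → sign −
step 2: row/col 2 already zero → sign 0
signature = (0, 2, 1)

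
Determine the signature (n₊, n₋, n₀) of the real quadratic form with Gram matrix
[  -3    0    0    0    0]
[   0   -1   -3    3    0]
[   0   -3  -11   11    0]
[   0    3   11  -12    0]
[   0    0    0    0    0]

Answer: (0, 4, 1)

Derivation:
step 0: pivot -3 → sign −
step 1: pivot -1 → sign −
step 2: pivot -2 → sign −
step 3: pivot -1 → sign −
step 4: row/col 4 already zero → sign 0
signature = (0, 4, 1)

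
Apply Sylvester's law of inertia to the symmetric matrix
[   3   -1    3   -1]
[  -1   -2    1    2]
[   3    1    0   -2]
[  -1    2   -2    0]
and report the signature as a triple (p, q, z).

step 0: pivot 3 → sign +
step 1: pivot -7/3 → sign −
step 2: pivot -9/7 → sign −
step 3: pivot 1 → sign +
signature = (2, 2, 0)

Answer: (2, 2, 0)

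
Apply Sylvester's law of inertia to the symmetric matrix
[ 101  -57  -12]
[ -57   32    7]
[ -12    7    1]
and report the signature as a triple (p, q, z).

Answer: (1, 2, 0)

Derivation:
step 0: pivot 101 → sign +
step 1: pivot -17/101 → sign −
step 2: pivot -2/17 → sign −
signature = (1, 2, 0)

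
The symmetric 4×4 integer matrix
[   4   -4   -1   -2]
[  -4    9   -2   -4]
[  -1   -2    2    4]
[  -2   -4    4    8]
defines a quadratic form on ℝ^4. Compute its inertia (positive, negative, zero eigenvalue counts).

Answer: (2, 1, 1)

Derivation:
step 0: pivot 4 → sign +
step 1: pivot 5 → sign +
step 2: pivot -1/20 → sign −
step 3: row/col 3 already zero → sign 0
signature = (2, 1, 1)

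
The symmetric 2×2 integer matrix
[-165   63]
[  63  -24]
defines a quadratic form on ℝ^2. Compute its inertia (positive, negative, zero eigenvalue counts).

Answer: (1, 1, 0)

Derivation:
step 0: pivot -165 → sign −
step 1: pivot 3/55 → sign +
signature = (1, 1, 0)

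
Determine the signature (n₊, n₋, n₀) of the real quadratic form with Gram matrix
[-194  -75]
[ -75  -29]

step 0: pivot -194 → sign −
step 1: pivot -1/194 → sign −
signature = (0, 2, 0)

Answer: (0, 2, 0)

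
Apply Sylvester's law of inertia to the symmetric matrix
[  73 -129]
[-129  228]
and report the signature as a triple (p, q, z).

step 0: pivot 73 → sign +
step 1: pivot 3/73 → sign +
signature = (2, 0, 0)

Answer: (2, 0, 0)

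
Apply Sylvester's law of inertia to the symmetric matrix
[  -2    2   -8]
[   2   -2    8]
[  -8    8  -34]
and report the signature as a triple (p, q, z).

Answer: (0, 2, 1)

Derivation:
step 0: pivot -2 → sign −
step 1: pivot -2 → sign −
step 2: row/col 2 already zero → sign 0
signature = (0, 2, 1)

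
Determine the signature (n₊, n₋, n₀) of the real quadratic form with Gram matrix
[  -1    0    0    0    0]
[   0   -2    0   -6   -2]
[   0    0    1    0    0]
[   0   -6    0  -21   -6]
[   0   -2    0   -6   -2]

Answer: (1, 3, 1)

Derivation:
step 0: pivot -1 → sign −
step 1: pivot -2 → sign −
step 2: pivot 1 → sign +
step 3: pivot -3 → sign −
step 4: row/col 4 already zero → sign 0
signature = (1, 3, 1)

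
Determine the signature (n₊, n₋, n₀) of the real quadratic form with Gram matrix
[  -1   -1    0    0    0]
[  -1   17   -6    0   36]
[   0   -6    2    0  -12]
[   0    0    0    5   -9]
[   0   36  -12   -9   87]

Answer: (2, 2, 1)

Derivation:
step 0: pivot -1 → sign −
step 1: pivot 18 → sign +
step 2: pivot 5 → sign +
step 3: pivot -6/5 → sign −
step 4: row/col 4 already zero → sign 0
signature = (2, 2, 1)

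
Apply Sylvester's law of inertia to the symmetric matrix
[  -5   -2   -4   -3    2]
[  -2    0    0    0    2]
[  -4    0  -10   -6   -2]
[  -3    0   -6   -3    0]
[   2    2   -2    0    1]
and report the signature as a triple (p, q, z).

step 0: pivot -5 → sign −
step 1: pivot 4/5 → sign +
step 2: pivot -10 → sign −
step 3: pivot 3/5 → sign +
step 4: pivot 3 → sign +
signature = (3, 2, 0)

Answer: (3, 2, 0)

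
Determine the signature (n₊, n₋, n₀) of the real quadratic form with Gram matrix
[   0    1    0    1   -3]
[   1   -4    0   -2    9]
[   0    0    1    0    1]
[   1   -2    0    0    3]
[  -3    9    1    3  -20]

Answer: (2, 2, 1)

Derivation:
step 0: pivot -4 → sign −
step 1: pivot 1/4 → sign +
step 2: pivot 1 → sign +
step 3: pivot -3 → sign −
step 4: row/col 4 already zero → sign 0
signature = (2, 2, 1)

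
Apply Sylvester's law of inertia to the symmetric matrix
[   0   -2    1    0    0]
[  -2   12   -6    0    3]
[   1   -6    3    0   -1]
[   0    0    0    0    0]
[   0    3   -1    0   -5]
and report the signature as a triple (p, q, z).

step 0: pivot 12 → sign +
step 1: pivot -1/3 → sign −
step 2: pivot -5 → sign −
step 3: pivot 1/20 → sign +
step 4: row/col 4 already zero → sign 0
signature = (2, 2, 1)

Answer: (2, 2, 1)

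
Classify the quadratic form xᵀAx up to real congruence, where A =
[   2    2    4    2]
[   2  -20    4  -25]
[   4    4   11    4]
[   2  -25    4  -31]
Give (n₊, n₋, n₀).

step 0: pivot 2 → sign +
step 1: pivot -22 → sign −
step 2: pivot 3 → sign +
step 3: pivot 3/22 → sign +
signature = (3, 1, 0)

Answer: (3, 1, 0)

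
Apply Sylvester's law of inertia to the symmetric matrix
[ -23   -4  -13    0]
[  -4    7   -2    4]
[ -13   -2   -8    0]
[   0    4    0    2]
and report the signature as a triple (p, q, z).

Answer: (1, 3, 0)

Derivation:
step 0: pivot -23 → sign −
step 1: pivot 177/23 → sign +
step 2: pivot -39/59 → sign −
step 3: pivot -2/39 → sign −
signature = (1, 3, 0)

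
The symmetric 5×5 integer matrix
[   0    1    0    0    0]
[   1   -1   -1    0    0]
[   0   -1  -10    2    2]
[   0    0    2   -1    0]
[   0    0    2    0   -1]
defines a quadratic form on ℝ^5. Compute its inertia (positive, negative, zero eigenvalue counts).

Answer: (1, 4, 0)

Derivation:
step 0: pivot -1 → sign −
step 1: pivot 1 → sign +
step 2: pivot -10 → sign −
step 3: pivot -3/5 → sign −
step 4: pivot -1/3 → sign −
signature = (1, 4, 0)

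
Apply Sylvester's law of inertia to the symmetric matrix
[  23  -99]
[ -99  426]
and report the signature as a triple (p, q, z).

Answer: (1, 1, 0)

Derivation:
step 0: pivot 23 → sign +
step 1: pivot -3/23 → sign −
signature = (1, 1, 0)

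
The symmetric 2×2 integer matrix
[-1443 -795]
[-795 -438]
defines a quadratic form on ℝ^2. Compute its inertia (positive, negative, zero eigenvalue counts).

step 0: pivot -1443 → sign −
step 1: pivot -3/481 → sign −
signature = (0, 2, 0)

Answer: (0, 2, 0)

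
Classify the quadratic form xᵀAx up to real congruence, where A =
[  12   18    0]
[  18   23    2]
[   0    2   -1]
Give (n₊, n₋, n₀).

step 0: pivot 12 → sign +
step 1: pivot -4 → sign −
step 2: row/col 2 already zero → sign 0
signature = (1, 1, 1)

Answer: (1, 1, 1)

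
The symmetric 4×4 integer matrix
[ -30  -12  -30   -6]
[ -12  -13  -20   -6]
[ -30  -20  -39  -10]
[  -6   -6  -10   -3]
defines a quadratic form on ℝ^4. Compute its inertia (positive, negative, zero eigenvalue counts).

Answer: (0, 4, 0)

Derivation:
step 0: pivot -30 → sign −
step 1: pivot -41/5 → sign −
step 2: pivot -49/41 → sign −
step 3: pivot -1/49 → sign −
signature = (0, 4, 0)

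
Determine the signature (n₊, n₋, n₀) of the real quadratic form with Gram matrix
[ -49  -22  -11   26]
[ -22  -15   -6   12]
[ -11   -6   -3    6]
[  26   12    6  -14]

Answer: (0, 4, 0)

Derivation:
step 0: pivot -49 → sign −
step 1: pivot -251/49 → sign −
step 2: pivot -78/251 → sign −
step 3: pivot -2/13 → sign −
signature = (0, 4, 0)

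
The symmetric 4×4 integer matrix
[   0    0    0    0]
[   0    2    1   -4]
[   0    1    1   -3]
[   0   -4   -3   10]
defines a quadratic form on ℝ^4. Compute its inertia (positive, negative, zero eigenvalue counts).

step 0: pivot 2 → sign +
step 1: pivot 1/2 → sign +
step 2: row/col 2 already zero → sign 0
step 3: row/col 3 already zero → sign 0
signature = (2, 0, 2)

Answer: (2, 0, 2)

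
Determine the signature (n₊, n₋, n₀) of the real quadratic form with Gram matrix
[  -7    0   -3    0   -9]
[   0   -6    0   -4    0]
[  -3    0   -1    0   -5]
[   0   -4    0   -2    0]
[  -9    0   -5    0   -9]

step 0: pivot -7 → sign −
step 1: pivot -6 → sign −
step 2: pivot 2/7 → sign +
step 3: pivot 2/3 → sign +
step 4: pivot -2 → sign −
signature = (2, 3, 0)

Answer: (2, 3, 0)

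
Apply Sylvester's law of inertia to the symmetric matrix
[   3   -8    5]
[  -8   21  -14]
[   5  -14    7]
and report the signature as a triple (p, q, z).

Answer: (1, 1, 1)

Derivation:
step 0: pivot 3 → sign +
step 1: pivot -1/3 → sign −
step 2: row/col 2 already zero → sign 0
signature = (1, 1, 1)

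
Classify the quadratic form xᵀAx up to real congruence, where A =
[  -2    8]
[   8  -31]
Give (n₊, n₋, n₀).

step 0: pivot -2 → sign −
step 1: pivot 1 → sign +
signature = (1, 1, 0)

Answer: (1, 1, 0)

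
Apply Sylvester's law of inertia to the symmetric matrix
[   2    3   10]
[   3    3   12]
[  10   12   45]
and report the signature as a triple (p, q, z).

Answer: (2, 1, 0)

Derivation:
step 0: pivot 2 → sign +
step 1: pivot -3/2 → sign −
step 2: pivot 1 → sign +
signature = (2, 1, 0)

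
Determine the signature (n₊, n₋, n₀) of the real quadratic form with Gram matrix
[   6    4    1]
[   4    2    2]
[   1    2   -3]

step 0: pivot 6 → sign +
step 1: pivot -2/3 → sign −
step 2: pivot -1/2 → sign −
signature = (1, 2, 0)

Answer: (1, 2, 0)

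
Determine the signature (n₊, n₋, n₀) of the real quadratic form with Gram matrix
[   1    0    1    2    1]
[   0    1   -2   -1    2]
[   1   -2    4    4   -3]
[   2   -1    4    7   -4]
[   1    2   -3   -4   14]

step 0: pivot 1 → sign +
step 1: pivot 1 → sign +
step 2: pivot -1 → sign −
step 3: pivot 2 → sign +
step 4: pivot 1 → sign +
signature = (4, 1, 0)

Answer: (4, 1, 0)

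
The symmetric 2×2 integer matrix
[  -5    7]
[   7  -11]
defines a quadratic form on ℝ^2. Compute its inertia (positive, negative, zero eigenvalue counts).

step 0: pivot -5 → sign −
step 1: pivot -6/5 → sign −
signature = (0, 2, 0)

Answer: (0, 2, 0)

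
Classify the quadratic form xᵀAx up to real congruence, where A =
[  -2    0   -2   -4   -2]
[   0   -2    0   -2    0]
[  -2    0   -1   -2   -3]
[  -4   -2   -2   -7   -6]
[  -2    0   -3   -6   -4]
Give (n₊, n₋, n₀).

Answer: (1, 4, 0)

Derivation:
step 0: pivot -2 → sign −
step 1: pivot -2 → sign −
step 2: pivot 1 → sign +
step 3: pivot -1 → sign −
step 4: pivot -3 → sign −
signature = (1, 4, 0)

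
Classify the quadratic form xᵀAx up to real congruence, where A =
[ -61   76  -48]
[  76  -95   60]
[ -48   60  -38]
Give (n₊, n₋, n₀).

step 0: pivot -61 → sign −
step 1: pivot -19/61 → sign −
step 2: pivot -2/19 → sign −
signature = (0, 3, 0)

Answer: (0, 3, 0)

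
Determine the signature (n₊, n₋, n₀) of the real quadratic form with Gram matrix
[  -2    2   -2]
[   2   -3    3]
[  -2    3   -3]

Answer: (0, 2, 1)

Derivation:
step 0: pivot -2 → sign −
step 1: pivot -1 → sign −
step 2: row/col 2 already zero → sign 0
signature = (0, 2, 1)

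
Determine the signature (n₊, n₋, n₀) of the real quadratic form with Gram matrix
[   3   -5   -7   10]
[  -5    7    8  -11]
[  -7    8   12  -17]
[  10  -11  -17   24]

step 0: pivot 3 → sign +
step 1: pivot -4/3 → sign −
step 2: pivot 23/4 → sign +
step 3: pivot -3/23 → sign −
signature = (2, 2, 0)

Answer: (2, 2, 0)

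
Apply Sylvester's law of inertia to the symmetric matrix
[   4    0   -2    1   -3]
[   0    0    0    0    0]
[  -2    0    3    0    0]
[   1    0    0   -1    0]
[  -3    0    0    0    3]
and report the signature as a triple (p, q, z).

step 0: pivot 4 → sign +
step 1: pivot 2 → sign +
step 2: pivot -11/8 → sign −
step 3: pivot 6/11 → sign +
step 4: row/col 4 already zero → sign 0
signature = (3, 1, 1)

Answer: (3, 1, 1)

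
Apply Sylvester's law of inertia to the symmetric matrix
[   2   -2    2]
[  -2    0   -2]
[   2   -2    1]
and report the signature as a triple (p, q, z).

step 0: pivot 2 → sign +
step 1: pivot -2 → sign −
step 2: pivot -1 → sign −
signature = (1, 2, 0)

Answer: (1, 2, 0)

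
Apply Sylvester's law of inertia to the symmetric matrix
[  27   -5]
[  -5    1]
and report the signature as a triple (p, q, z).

Answer: (2, 0, 0)

Derivation:
step 0: pivot 27 → sign +
step 1: pivot 2/27 → sign +
signature = (2, 0, 0)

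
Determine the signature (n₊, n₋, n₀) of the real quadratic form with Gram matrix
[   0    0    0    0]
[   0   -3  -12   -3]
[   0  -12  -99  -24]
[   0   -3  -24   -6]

Answer: (0, 3, 1)

Derivation:
step 0: pivot -3 → sign −
step 1: pivot -51 → sign −
step 2: pivot -3/17 → sign −
step 3: row/col 3 already zero → sign 0
signature = (0, 3, 1)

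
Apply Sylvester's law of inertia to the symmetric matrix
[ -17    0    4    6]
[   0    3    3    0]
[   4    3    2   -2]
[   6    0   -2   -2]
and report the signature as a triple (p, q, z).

step 0: pivot -17 → sign −
step 1: pivot 3 → sign +
step 2: pivot -1/17 → sign −
step 3: pivot 6 → sign +
signature = (2, 2, 0)

Answer: (2, 2, 0)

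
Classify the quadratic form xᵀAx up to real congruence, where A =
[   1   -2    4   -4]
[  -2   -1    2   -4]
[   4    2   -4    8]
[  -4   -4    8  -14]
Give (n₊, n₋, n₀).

step 0: pivot 1 → sign +
step 1: pivot -5 → sign −
step 2: pivot -6/5 → sign −
step 3: row/col 3 already zero → sign 0
signature = (1, 2, 1)

Answer: (1, 2, 1)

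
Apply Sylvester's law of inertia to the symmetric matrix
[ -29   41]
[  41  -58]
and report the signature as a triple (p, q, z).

Answer: (0, 2, 0)

Derivation:
step 0: pivot -29 → sign −
step 1: pivot -1/29 → sign −
signature = (0, 2, 0)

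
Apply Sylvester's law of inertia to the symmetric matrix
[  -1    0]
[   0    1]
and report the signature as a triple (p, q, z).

Answer: (1, 1, 0)

Derivation:
step 0: pivot -1 → sign −
step 1: pivot 1 → sign +
signature = (1, 1, 0)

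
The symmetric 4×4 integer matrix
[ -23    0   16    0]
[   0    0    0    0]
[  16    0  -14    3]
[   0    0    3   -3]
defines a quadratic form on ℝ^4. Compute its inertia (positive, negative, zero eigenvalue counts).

Answer: (1, 2, 1)

Derivation:
step 0: pivot -23 → sign −
step 1: pivot -66/23 → sign −
step 2: pivot 3/22 → sign +
step 3: row/col 3 already zero → sign 0
signature = (1, 2, 1)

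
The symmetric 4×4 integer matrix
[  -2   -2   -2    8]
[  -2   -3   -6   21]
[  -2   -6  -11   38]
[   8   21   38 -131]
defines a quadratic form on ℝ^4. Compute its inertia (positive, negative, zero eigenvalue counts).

step 0: pivot -2 → sign −
step 1: pivot -1 → sign −
step 2: pivot 7 → sign +
step 3: pivot 6/7 → sign +
signature = (2, 2, 0)

Answer: (2, 2, 0)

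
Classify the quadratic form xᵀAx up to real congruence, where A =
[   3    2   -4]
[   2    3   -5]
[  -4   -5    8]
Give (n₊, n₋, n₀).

Answer: (2, 1, 0)

Derivation:
step 0: pivot 3 → sign +
step 1: pivot 5/3 → sign +
step 2: pivot -3/5 → sign −
signature = (2, 1, 0)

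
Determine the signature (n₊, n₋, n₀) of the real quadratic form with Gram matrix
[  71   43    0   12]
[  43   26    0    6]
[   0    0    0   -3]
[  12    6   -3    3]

Answer: (2, 2, 0)

Derivation:
step 0: pivot 71 → sign +
step 1: pivot -3/71 → sign −
step 2: pivot 39 → sign +
step 3: pivot -3/13 → sign −
signature = (2, 2, 0)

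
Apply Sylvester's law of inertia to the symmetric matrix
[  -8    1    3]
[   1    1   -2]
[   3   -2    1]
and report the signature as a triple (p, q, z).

Answer: (1, 2, 0)

Derivation:
step 0: pivot -8 → sign −
step 1: pivot 9/8 → sign +
step 2: pivot -2/9 → sign −
signature = (1, 2, 0)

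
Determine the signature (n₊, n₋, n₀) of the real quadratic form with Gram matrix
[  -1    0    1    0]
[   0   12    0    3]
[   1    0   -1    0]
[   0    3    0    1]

Answer: (2, 1, 1)

Derivation:
step 0: pivot -1 → sign −
step 1: pivot 12 → sign +
step 2: pivot 1/4 → sign +
step 3: row/col 3 already zero → sign 0
signature = (2, 1, 1)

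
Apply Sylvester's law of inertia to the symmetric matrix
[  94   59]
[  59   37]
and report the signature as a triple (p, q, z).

step 0: pivot 94 → sign +
step 1: pivot -3/94 → sign −
signature = (1, 1, 0)

Answer: (1, 1, 0)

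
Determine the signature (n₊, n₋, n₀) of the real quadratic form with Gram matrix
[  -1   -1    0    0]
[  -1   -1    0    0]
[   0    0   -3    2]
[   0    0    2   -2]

step 0: pivot -1 → sign −
step 1: pivot -3 → sign −
step 2: pivot -2/3 → sign −
step 3: row/col 3 already zero → sign 0
signature = (0, 3, 1)

Answer: (0, 3, 1)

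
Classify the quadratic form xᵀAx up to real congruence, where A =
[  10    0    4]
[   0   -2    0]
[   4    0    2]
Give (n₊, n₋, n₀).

step 0: pivot 10 → sign +
step 1: pivot -2 → sign −
step 2: pivot 2/5 → sign +
signature = (2, 1, 0)

Answer: (2, 1, 0)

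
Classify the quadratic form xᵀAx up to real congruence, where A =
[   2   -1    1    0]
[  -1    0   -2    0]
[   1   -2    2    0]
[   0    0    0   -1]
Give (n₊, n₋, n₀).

step 0: pivot 2 → sign +
step 1: pivot -1/2 → sign −
step 2: pivot 6 → sign +
step 3: pivot -1 → sign −
signature = (2, 2, 0)

Answer: (2, 2, 0)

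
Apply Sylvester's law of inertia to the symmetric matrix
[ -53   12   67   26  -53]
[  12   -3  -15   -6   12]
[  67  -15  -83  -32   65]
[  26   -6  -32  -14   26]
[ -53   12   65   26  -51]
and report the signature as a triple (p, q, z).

Answer: (2, 3, 0)

Derivation:
step 0: pivot -53 → sign −
step 1: pivot -15/53 → sign −
step 2: pivot 9/5 → sign +
step 3: pivot -14/9 → sign −
step 4: pivot 2/7 → sign +
signature = (2, 3, 0)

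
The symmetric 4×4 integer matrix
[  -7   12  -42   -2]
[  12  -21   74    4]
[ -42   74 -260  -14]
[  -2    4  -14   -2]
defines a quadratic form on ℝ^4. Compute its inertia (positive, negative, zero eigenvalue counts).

Answer: (1, 3, 0)

Derivation:
step 0: pivot -7 → sign −
step 1: pivot -3/7 → sign −
step 2: pivot 4/3 → sign +
step 3: pivot -1 → sign −
signature = (1, 3, 0)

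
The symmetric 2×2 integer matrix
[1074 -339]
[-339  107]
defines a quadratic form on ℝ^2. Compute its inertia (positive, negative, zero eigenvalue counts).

step 0: pivot 1074 → sign +
step 1: pivot -1/358 → sign −
signature = (1, 1, 0)

Answer: (1, 1, 0)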